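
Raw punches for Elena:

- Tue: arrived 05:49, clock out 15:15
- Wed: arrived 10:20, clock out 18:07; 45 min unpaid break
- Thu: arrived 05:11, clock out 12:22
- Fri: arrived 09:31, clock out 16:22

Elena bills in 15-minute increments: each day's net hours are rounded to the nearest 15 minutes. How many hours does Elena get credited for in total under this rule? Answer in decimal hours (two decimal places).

30.50 hours

Tue: 05:49–15:15 = 9 h 26 min → rounds to 9 h 30 min
Wed: 10:20–18:07 = 7 h 47 min − 45 min = 7 h 2 min → rounds to 7 h 0 min
Thu: 05:11–12:22 = 7 h 11 min → rounds to 7 h 15 min
Fri: 09:31–16:22 = 6 h 51 min → rounds to 6 h 45 min
Total credited: 30 h 30 min.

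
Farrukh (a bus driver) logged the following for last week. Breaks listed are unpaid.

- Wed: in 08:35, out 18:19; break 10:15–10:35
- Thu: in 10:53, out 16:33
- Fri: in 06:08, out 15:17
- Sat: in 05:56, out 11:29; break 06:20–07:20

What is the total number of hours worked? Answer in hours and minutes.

28 h 46 min

Wed: 08:35–18:19 = 9 h 44 min; less 20 min break → 9 h 24 min
Thu: 10:53–16:33 = 5 h 40 min
Fri: 06:08–15:17 = 9 h 9 min
Sat: 05:56–11:29 = 5 h 33 min; less 60 min break → 4 h 33 min
Total: 9 h 24 min + 5 h 40 min + 9 h 9 min + 4 h 33 min = 28 h 46 min.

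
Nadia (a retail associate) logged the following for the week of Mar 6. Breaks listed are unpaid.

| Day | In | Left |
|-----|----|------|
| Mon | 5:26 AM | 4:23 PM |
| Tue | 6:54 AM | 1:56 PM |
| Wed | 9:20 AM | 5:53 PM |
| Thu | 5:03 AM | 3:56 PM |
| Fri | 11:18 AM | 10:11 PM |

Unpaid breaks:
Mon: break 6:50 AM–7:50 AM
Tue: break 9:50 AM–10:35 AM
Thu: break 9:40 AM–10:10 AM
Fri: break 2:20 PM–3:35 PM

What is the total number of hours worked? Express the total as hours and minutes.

44 h 48 min

Mon: 5:26 AM–4:23 PM = 10 h 57 min; less 60 min break → 9 h 57 min
Tue: 6:54 AM–1:56 PM = 7 h 2 min; less 45 min break → 6 h 17 min
Wed: 9:20 AM–5:53 PM = 8 h 33 min
Thu: 5:03 AM–3:56 PM = 10 h 53 min; less 30 min break → 10 h 23 min
Fri: 11:18 AM–10:11 PM = 10 h 53 min; less 75 min break → 9 h 38 min
Total: 9 h 57 min + 6 h 17 min + 8 h 33 min + 10 h 23 min + 9 h 38 min = 44 h 48 min.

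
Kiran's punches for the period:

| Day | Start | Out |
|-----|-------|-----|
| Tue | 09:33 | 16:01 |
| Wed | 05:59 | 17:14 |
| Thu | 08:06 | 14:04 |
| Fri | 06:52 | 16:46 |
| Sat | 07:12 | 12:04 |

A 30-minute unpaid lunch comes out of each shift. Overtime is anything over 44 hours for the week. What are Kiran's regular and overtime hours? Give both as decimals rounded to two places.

Regular 35.95 hours, overtime 0.00 hours

Tue: 09:33–16:01 = 6 h 28 min; less 30 min break → 5 h 58 min
Wed: 05:59–17:14 = 11 h 15 min; less 30 min break → 10 h 45 min
Thu: 08:06–14:04 = 5 h 58 min; less 30 min break → 5 h 28 min
Fri: 06:52–16:46 = 9 h 54 min; less 30 min break → 9 h 24 min
Sat: 07:12–12:04 = 4 h 52 min; less 30 min break → 4 h 22 min
Total worked: 35 h 57 min = 35.95 h.
Threshold 44 h → overtime 0 h 0 min, regular 35 h 57 min.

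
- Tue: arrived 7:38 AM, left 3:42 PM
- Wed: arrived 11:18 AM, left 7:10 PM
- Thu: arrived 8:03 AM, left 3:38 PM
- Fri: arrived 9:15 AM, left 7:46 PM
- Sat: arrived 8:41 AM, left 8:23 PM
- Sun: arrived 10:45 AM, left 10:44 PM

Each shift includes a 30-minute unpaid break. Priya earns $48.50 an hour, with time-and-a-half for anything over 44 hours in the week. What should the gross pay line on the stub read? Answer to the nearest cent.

Tue: 7:38 AM–3:42 PM = 8 h 4 min; less 30 min break → 7 h 34 min
Wed: 11:18 AM–7:10 PM = 7 h 52 min; less 30 min break → 7 h 22 min
Thu: 8:03 AM–3:38 PM = 7 h 35 min; less 30 min break → 7 h 5 min
Fri: 9:15 AM–7:46 PM = 10 h 31 min; less 30 min break → 10 h 1 min
Sat: 8:41 AM–8:23 PM = 11 h 42 min; less 30 min break → 11 h 12 min
Sun: 10:45 AM–10:44 PM = 11 h 59 min; less 30 min break → 11 h 29 min
Total worked: 54 h 43 min = 3283 min.
Regular 44 h 0 min = 2640 min at $48.50/h; overtime 10 h 43 min = 643 min at $72.75/h.
Pay = (2640 × $48.50 + 643 × $72.75) ÷ 60 = $2913.64.

$2913.64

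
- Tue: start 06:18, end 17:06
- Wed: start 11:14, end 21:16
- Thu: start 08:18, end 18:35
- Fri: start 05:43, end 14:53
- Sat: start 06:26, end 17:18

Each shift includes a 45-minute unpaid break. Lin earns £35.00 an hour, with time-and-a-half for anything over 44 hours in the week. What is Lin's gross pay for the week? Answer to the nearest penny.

£1718.50

Tue: 06:18–17:06 = 10 h 48 min; less 45 min break → 10 h 3 min
Wed: 11:14–21:16 = 10 h 2 min; less 45 min break → 9 h 17 min
Thu: 08:18–18:35 = 10 h 17 min; less 45 min break → 9 h 32 min
Fri: 05:43–14:53 = 9 h 10 min; less 45 min break → 8 h 25 min
Sat: 06:26–17:18 = 10 h 52 min; less 45 min break → 10 h 7 min
Total worked: 47 h 24 min = 2844 min.
Regular 44 h 0 min = 2640 min at £35.00/h; overtime 3 h 24 min = 204 min at £52.50/h.
Pay = (2640 × £35.00 + 204 × £52.50) ÷ 60 = £1718.50.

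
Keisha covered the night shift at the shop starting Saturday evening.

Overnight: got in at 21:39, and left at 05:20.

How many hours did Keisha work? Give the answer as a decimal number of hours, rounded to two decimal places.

Overnight: 21:39 → midnight = 2 h 21 min; midnight → 05:20 = 5 h 20 min; span 7 h 41 min

7.68 hours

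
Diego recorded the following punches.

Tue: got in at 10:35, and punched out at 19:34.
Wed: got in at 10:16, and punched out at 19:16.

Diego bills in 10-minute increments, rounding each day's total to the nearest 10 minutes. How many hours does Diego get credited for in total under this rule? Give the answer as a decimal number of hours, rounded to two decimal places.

Tue: 10:35–19:34 = 8 h 59 min → rounds to 9 h 0 min
Wed: 10:16–19:16 = 9 h 0 min → rounds to 9 h 0 min
Total credited: 18 h 0 min.

18.00 hours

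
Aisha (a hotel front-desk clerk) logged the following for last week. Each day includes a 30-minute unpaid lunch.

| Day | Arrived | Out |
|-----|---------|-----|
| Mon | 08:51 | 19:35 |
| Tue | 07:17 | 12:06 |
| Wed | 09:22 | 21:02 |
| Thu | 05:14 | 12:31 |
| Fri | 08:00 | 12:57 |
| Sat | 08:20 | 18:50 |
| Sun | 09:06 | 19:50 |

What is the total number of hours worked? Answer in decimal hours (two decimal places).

57.18 hours

Mon: 08:51–19:35 = 10 h 44 min; less 30 min break → 10 h 14 min
Tue: 07:17–12:06 = 4 h 49 min; less 30 min break → 4 h 19 min
Wed: 09:22–21:02 = 11 h 40 min; less 30 min break → 11 h 10 min
Thu: 05:14–12:31 = 7 h 17 min; less 30 min break → 6 h 47 min
Fri: 08:00–12:57 = 4 h 57 min; less 30 min break → 4 h 27 min
Sat: 08:20–18:50 = 10 h 30 min; less 30 min break → 10 h 0 min
Sun: 09:06–19:50 = 10 h 44 min; less 30 min break → 10 h 14 min
Total: 10 h 14 min + 4 h 19 min + 11 h 10 min + 6 h 47 min + 4 h 27 min + 10 h 0 min + 10 h 14 min = 57 h 11 min.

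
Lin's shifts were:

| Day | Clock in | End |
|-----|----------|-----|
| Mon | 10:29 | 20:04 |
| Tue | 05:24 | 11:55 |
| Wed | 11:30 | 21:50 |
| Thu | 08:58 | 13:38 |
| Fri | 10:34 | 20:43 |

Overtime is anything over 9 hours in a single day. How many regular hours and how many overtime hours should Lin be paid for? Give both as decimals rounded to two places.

Mon: 10:29–20:04 = 9 h 35 min
Tue: 05:24–11:55 = 6 h 31 min
Wed: 11:30–21:50 = 10 h 20 min
Thu: 08:58–13:38 = 4 h 40 min
Fri: 10:34–20:43 = 10 h 9 min
Mon reg 9 h 0 min / OT 0 h 35 min; Tue reg 6 h 31 min / OT 0 h 0 min; Wed reg 9 h 0 min / OT 1 h 20 min; Thu reg 4 h 40 min / OT 0 h 0 min; Fri reg 9 h 0 min / OT 1 h 9 min.
Totals: regular 38 h 11 min, overtime 3 h 4 min.

Regular 38.18 hours, overtime 3.07 hours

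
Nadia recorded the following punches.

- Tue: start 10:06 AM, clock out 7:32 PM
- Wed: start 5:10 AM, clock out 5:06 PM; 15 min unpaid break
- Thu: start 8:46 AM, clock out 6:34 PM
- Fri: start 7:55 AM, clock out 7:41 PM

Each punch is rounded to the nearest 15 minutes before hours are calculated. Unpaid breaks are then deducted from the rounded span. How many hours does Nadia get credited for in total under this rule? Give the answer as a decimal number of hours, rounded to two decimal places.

42.50 hours

Tue: in 10:06 AM→10:00 AM, out 7:32 PM→7:30 PM; 9 h 30 min
Wed: in 5:10 AM→5:15 AM, out 5:06 PM→5:00 PM; 11 h 45 min − 15 min = 11 h 30 min
Thu: in 8:46 AM→8:45 AM, out 6:34 PM→6:30 PM; 9 h 45 min
Fri: in 7:55 AM→8:00 AM, out 7:41 PM→7:45 PM; 11 h 45 min
Total credited: 42 h 30 min.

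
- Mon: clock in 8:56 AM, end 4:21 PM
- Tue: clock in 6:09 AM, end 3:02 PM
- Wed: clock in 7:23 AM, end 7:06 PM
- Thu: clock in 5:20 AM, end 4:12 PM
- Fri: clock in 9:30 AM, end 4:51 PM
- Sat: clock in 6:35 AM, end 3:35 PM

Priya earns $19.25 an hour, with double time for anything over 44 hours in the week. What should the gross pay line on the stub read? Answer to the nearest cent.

Mon: 8:56 AM–4:21 PM = 7 h 25 min
Tue: 6:09 AM–3:02 PM = 8 h 53 min
Wed: 7:23 AM–7:06 PM = 11 h 43 min
Thu: 5:20 AM–4:12 PM = 10 h 52 min
Fri: 9:30 AM–4:51 PM = 7 h 21 min
Sat: 6:35 AM–3:35 PM = 9 h 0 min
Total worked: 55 h 14 min = 3314 min.
Regular 44 h 0 min = 2640 min at $19.25/h; overtime 11 h 14 min = 674 min at $38.50/h.
Pay = (2640 × $19.25 + 674 × $38.50) ÷ 60 = $1279.48.

$1279.48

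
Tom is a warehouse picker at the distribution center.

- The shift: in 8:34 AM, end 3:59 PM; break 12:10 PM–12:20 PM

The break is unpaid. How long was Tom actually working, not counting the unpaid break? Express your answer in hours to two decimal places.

7.25 hours

The shift: 8:34 AM–3:59 PM = 7 h 25 min; less 10 min break → 7 h 15 min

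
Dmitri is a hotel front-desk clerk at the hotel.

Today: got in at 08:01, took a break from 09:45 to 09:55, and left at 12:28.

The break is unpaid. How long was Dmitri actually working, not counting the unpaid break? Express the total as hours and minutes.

4 h 17 min

Today: 08:01–12:28 = 4 h 27 min; less 10 min break → 4 h 17 min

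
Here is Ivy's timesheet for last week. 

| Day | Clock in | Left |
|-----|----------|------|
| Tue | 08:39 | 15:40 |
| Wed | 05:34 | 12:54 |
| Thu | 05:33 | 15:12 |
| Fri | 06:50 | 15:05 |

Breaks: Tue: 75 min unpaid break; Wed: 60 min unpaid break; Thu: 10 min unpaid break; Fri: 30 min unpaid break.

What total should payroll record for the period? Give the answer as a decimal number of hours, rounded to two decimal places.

Tue: 08:39–15:40 = 7 h 1 min; less 75 min break → 5 h 46 min
Wed: 05:34–12:54 = 7 h 20 min; less 60 min break → 6 h 20 min
Thu: 05:33–15:12 = 9 h 39 min; less 10 min break → 9 h 29 min
Fri: 06:50–15:05 = 8 h 15 min; less 30 min break → 7 h 45 min
Total: 5 h 46 min + 6 h 20 min + 9 h 29 min + 7 h 45 min = 29 h 20 min.

29.33 hours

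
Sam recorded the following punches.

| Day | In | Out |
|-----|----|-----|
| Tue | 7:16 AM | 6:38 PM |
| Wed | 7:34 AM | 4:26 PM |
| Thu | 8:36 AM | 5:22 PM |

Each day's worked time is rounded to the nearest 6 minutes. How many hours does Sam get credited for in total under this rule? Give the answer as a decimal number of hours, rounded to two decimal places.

29.10 hours

Tue: 7:16 AM–6:38 PM = 11 h 22 min → rounds to 11 h 24 min
Wed: 7:34 AM–4:26 PM = 8 h 52 min → rounds to 8 h 54 min
Thu: 8:36 AM–5:22 PM = 8 h 46 min → rounds to 8 h 48 min
Total credited: 29 h 6 min.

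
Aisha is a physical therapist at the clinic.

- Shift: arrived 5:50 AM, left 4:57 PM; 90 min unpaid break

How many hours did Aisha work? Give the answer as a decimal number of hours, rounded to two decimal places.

9.62 hours

Shift: 5:50 AM–4:57 PM = 11 h 7 min; less 90 min break → 9 h 37 min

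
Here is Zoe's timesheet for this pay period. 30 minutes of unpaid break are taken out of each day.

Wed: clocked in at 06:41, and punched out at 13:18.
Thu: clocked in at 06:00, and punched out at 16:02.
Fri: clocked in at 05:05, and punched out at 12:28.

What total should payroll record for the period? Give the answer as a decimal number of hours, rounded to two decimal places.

Wed: 06:41–13:18 = 6 h 37 min; less 30 min break → 6 h 7 min
Thu: 06:00–16:02 = 10 h 2 min; less 30 min break → 9 h 32 min
Fri: 05:05–12:28 = 7 h 23 min; less 30 min break → 6 h 53 min
Total: 6 h 7 min + 9 h 32 min + 6 h 53 min = 22 h 32 min.

22.53 hours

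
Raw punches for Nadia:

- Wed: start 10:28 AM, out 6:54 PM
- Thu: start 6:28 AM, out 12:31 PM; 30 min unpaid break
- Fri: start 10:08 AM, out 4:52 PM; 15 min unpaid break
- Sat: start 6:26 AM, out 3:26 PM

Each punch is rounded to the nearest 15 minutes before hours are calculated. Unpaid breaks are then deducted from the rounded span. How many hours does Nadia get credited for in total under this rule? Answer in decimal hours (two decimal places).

Wed: in 10:28 AM→10:30 AM, out 6:54 PM→7:00 PM; 8 h 30 min
Thu: in 6:28 AM→6:30 AM, out 12:31 PM→12:30 PM; 6 h 0 min − 30 min = 5 h 30 min
Fri: in 10:08 AM→10:15 AM, out 4:52 PM→4:45 PM; 6 h 30 min − 15 min = 6 h 15 min
Sat: in 6:26 AM→6:30 AM, out 3:26 PM→3:30 PM; 9 h 0 min
Total credited: 29 h 15 min.

29.25 hours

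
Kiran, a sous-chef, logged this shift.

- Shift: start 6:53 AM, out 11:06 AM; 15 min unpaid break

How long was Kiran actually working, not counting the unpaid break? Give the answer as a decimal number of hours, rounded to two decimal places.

Shift: 6:53 AM–11:06 AM = 4 h 13 min; less 15 min break → 3 h 58 min

3.97 hours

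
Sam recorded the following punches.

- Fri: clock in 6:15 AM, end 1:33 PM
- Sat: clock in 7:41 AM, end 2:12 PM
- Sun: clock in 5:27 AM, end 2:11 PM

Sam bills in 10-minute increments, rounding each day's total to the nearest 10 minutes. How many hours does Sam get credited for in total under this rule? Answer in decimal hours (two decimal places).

Fri: 6:15 AM–1:33 PM = 7 h 18 min → rounds to 7 h 20 min
Sat: 7:41 AM–2:12 PM = 6 h 31 min → rounds to 6 h 30 min
Sun: 5:27 AM–2:11 PM = 8 h 44 min → rounds to 8 h 40 min
Total credited: 22 h 30 min.

22.50 hours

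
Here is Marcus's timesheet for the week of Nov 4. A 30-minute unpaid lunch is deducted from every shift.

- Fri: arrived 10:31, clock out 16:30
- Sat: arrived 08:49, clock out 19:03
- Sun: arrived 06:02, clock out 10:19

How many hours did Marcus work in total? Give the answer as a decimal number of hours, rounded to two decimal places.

Fri: 10:31–16:30 = 5 h 59 min; less 30 min break → 5 h 29 min
Sat: 08:49–19:03 = 10 h 14 min; less 30 min break → 9 h 44 min
Sun: 06:02–10:19 = 4 h 17 min; less 30 min break → 3 h 47 min
Total: 5 h 29 min + 9 h 44 min + 3 h 47 min = 19 h 0 min.

19.00 hours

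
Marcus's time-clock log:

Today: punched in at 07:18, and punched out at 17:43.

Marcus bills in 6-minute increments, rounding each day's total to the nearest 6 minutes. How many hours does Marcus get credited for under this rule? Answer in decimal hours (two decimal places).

10.40 hours

Today: 07:18–17:43 = 10 h 25 min → rounds to 10 h 24 min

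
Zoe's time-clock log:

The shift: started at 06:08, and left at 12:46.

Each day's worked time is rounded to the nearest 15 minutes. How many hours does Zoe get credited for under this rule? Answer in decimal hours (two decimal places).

6.75 hours

The shift: 06:08–12:46 = 6 h 38 min → rounds to 6 h 45 min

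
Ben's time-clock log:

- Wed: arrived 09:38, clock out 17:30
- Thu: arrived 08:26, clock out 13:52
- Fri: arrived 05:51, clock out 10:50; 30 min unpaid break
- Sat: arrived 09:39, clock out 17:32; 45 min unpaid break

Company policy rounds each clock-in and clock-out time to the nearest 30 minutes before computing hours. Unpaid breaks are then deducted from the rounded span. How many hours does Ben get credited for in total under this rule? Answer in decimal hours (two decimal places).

Wed: in 09:38→09:30, out 17:30→17:30; 8 h 0 min
Thu: in 08:26→08:30, out 13:52→14:00; 5 h 30 min
Fri: in 05:51→06:00, out 10:50→11:00; 5 h 0 min − 30 min = 4 h 30 min
Sat: in 09:39→09:30, out 17:32→17:30; 8 h 0 min − 45 min = 7 h 15 min
Total credited: 25 h 15 min.

25.25 hours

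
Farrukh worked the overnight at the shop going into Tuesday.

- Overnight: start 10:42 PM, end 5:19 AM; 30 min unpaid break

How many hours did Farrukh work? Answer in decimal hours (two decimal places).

6.12 hours

Overnight: 10:42 PM → midnight = 1 h 18 min; midnight → 5:19 AM = 5 h 19 min; span 6 h 37 min; less 30 min break → 6 h 7 min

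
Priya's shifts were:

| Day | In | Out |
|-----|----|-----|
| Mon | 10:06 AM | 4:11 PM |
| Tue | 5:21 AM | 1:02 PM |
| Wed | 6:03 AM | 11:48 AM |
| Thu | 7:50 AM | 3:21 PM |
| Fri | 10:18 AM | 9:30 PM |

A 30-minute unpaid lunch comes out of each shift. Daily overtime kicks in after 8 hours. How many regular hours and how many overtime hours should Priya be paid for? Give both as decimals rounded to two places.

Regular 33.03 hours, overtime 2.70 hours

Mon: 10:06 AM–4:11 PM = 6 h 5 min; less 30 min break → 5 h 35 min
Tue: 5:21 AM–1:02 PM = 7 h 41 min; less 30 min break → 7 h 11 min
Wed: 6:03 AM–11:48 AM = 5 h 45 min; less 30 min break → 5 h 15 min
Thu: 7:50 AM–3:21 PM = 7 h 31 min; less 30 min break → 7 h 1 min
Fri: 10:18 AM–9:30 PM = 11 h 12 min; less 30 min break → 10 h 42 min
Mon reg 5 h 35 min / OT 0 h 0 min; Tue reg 7 h 11 min / OT 0 h 0 min; Wed reg 5 h 15 min / OT 0 h 0 min; Thu reg 7 h 1 min / OT 0 h 0 min; Fri reg 8 h 0 min / OT 2 h 42 min.
Totals: regular 33 h 2 min, overtime 2 h 42 min.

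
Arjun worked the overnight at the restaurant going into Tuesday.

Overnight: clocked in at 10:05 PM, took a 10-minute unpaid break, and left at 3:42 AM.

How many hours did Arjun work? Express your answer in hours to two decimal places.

5.45 hours

Overnight: 10:05 PM → midnight = 1 h 55 min; midnight → 3:42 AM = 3 h 42 min; span 5 h 37 min; less 10 min break → 5 h 27 min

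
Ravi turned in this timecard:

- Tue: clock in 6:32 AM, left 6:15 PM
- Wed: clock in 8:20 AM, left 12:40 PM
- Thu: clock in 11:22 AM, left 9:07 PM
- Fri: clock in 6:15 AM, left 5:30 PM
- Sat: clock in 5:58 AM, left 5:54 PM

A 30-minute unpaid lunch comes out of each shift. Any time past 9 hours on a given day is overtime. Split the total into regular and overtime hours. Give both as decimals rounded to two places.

Tue: 6:32 AM–6:15 PM = 11 h 43 min; less 30 min break → 11 h 13 min
Wed: 8:20 AM–12:40 PM = 4 h 20 min; less 30 min break → 3 h 50 min
Thu: 11:22 AM–9:07 PM = 9 h 45 min; less 30 min break → 9 h 15 min
Fri: 6:15 AM–5:30 PM = 11 h 15 min; less 30 min break → 10 h 45 min
Sat: 5:58 AM–5:54 PM = 11 h 56 min; less 30 min break → 11 h 26 min
Tue reg 9 h 0 min / OT 2 h 13 min; Wed reg 3 h 50 min / OT 0 h 0 min; Thu reg 9 h 0 min / OT 0 h 15 min; Fri reg 9 h 0 min / OT 1 h 45 min; Sat reg 9 h 0 min / OT 2 h 26 min.
Totals: regular 39 h 50 min, overtime 6 h 39 min.

Regular 39.83 hours, overtime 6.65 hours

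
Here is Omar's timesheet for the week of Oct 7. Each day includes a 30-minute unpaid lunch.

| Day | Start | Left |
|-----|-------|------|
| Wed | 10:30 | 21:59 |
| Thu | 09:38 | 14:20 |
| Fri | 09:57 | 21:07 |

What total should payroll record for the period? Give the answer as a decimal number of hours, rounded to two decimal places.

Wed: 10:30–21:59 = 11 h 29 min; less 30 min break → 10 h 59 min
Thu: 09:38–14:20 = 4 h 42 min; less 30 min break → 4 h 12 min
Fri: 09:57–21:07 = 11 h 10 min; less 30 min break → 10 h 40 min
Total: 10 h 59 min + 4 h 12 min + 10 h 40 min = 25 h 51 min.

25.85 hours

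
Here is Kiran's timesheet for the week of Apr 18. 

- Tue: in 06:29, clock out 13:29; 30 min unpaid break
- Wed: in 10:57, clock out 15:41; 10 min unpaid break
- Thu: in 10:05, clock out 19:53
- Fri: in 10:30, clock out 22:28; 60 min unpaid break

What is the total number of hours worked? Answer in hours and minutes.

Tue: 06:29–13:29 = 7 h 0 min; less 30 min break → 6 h 30 min
Wed: 10:57–15:41 = 4 h 44 min; less 10 min break → 4 h 34 min
Thu: 10:05–19:53 = 9 h 48 min
Fri: 10:30–22:28 = 11 h 58 min; less 60 min break → 10 h 58 min
Total: 6 h 30 min + 4 h 34 min + 9 h 48 min + 10 h 58 min = 31 h 50 min.

31 h 50 min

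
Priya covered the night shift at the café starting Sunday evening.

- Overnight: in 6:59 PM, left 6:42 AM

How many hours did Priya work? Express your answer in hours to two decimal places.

Overnight: 6:59 PM → midnight = 5 h 1 min; midnight → 6:42 AM = 6 h 42 min; span 11 h 43 min

11.72 hours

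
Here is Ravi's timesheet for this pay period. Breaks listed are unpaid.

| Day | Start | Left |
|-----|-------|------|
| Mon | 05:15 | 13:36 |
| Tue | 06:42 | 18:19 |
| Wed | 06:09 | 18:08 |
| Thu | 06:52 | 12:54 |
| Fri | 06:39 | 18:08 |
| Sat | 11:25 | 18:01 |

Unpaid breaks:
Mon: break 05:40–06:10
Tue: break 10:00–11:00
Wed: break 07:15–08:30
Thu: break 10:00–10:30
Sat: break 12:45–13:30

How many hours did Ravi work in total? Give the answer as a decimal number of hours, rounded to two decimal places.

Mon: 05:15–13:36 = 8 h 21 min; less 30 min break → 7 h 51 min
Tue: 06:42–18:19 = 11 h 37 min; less 60 min break → 10 h 37 min
Wed: 06:09–18:08 = 11 h 59 min; less 75 min break → 10 h 44 min
Thu: 06:52–12:54 = 6 h 2 min; less 30 min break → 5 h 32 min
Fri: 06:39–18:08 = 11 h 29 min
Sat: 11:25–18:01 = 6 h 36 min; less 45 min break → 5 h 51 min
Total: 7 h 51 min + 10 h 37 min + 10 h 44 min + 5 h 32 min + 11 h 29 min + 5 h 51 min = 52 h 4 min.

52.07 hours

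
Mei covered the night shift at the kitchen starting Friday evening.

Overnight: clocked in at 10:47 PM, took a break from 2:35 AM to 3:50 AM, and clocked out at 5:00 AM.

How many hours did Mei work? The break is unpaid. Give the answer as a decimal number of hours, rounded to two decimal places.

Overnight: 10:47 PM → midnight = 1 h 13 min; midnight → 5:00 AM = 5 h 0 min; span 6 h 13 min; less 75 min break → 4 h 58 min

4.97 hours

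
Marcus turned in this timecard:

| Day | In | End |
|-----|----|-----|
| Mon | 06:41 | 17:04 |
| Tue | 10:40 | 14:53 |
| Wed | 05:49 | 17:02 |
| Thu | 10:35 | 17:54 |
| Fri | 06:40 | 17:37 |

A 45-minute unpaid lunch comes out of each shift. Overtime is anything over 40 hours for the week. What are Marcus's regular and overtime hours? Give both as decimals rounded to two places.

Regular 40.00 hours, overtime 0.33 hours

Mon: 06:41–17:04 = 10 h 23 min; less 45 min break → 9 h 38 min
Tue: 10:40–14:53 = 4 h 13 min; less 45 min break → 3 h 28 min
Wed: 05:49–17:02 = 11 h 13 min; less 45 min break → 10 h 28 min
Thu: 10:35–17:54 = 7 h 19 min; less 45 min break → 6 h 34 min
Fri: 06:40–17:37 = 10 h 57 min; less 45 min break → 10 h 12 min
Total worked: 40 h 20 min = 40.33 h.
Threshold 40 h → overtime 0 h 20 min, regular 40 h 0 min.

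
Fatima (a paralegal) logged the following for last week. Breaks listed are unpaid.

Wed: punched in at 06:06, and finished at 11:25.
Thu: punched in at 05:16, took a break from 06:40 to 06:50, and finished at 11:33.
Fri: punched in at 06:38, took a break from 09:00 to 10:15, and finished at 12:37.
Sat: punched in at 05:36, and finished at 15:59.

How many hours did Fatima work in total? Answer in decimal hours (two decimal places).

26.55 hours

Wed: 06:06–11:25 = 5 h 19 min
Thu: 05:16–11:33 = 6 h 17 min; less 10 min break → 6 h 7 min
Fri: 06:38–12:37 = 5 h 59 min; less 75 min break → 4 h 44 min
Sat: 05:36–15:59 = 10 h 23 min
Total: 5 h 19 min + 6 h 7 min + 4 h 44 min + 10 h 23 min = 26 h 33 min.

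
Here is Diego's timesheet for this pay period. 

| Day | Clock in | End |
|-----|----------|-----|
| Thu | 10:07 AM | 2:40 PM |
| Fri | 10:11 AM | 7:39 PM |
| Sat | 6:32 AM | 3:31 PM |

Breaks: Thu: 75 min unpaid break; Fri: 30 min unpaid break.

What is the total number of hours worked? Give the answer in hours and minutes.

Thu: 10:07 AM–2:40 PM = 4 h 33 min; less 75 min break → 3 h 18 min
Fri: 10:11 AM–7:39 PM = 9 h 28 min; less 30 min break → 8 h 58 min
Sat: 6:32 AM–3:31 PM = 8 h 59 min
Total: 3 h 18 min + 8 h 58 min + 8 h 59 min = 21 h 15 min.

21 h 15 min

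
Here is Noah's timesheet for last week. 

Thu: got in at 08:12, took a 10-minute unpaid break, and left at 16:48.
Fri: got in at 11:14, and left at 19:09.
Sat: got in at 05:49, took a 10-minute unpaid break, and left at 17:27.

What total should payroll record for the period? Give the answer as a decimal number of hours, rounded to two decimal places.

27.82 hours

Thu: 08:12–16:48 = 8 h 36 min; less 10 min break → 8 h 26 min
Fri: 11:14–19:09 = 7 h 55 min
Sat: 05:49–17:27 = 11 h 38 min; less 10 min break → 11 h 28 min
Total: 8 h 26 min + 7 h 55 min + 11 h 28 min = 27 h 49 min.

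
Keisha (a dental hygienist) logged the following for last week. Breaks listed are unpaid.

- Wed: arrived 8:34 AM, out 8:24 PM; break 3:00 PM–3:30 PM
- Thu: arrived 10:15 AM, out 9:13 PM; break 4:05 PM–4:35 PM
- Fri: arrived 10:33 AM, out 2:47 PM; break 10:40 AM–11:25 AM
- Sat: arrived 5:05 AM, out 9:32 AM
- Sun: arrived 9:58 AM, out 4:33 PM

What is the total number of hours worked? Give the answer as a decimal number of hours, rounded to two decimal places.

Wed: 8:34 AM–8:24 PM = 11 h 50 min; less 30 min break → 11 h 20 min
Thu: 10:15 AM–9:13 PM = 10 h 58 min; less 30 min break → 10 h 28 min
Fri: 10:33 AM–2:47 PM = 4 h 14 min; less 45 min break → 3 h 29 min
Sat: 5:05 AM–9:32 AM = 4 h 27 min
Sun: 9:58 AM–4:33 PM = 6 h 35 min
Total: 11 h 20 min + 10 h 28 min + 3 h 29 min + 4 h 27 min + 6 h 35 min = 36 h 19 min.

36.32 hours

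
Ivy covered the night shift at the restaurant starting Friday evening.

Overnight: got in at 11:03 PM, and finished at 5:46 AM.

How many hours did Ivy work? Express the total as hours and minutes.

6 h 43 min

Overnight: 11:03 PM → midnight = 0 h 57 min; midnight → 5:46 AM = 5 h 46 min; span 6 h 43 min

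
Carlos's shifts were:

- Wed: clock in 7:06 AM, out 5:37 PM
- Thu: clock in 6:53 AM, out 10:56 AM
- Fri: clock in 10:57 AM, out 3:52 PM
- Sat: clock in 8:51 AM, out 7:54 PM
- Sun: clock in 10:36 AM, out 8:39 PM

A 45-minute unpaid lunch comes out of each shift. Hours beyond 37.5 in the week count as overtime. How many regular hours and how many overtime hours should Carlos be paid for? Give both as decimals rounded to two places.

Regular 36.83 hours, overtime 0.00 hours

Wed: 7:06 AM–5:37 PM = 10 h 31 min; less 45 min break → 9 h 46 min
Thu: 6:53 AM–10:56 AM = 4 h 3 min; less 45 min break → 3 h 18 min
Fri: 10:57 AM–3:52 PM = 4 h 55 min; less 45 min break → 4 h 10 min
Sat: 8:51 AM–7:54 PM = 11 h 3 min; less 45 min break → 10 h 18 min
Sun: 10:36 AM–8:39 PM = 10 h 3 min; less 45 min break → 9 h 18 min
Total worked: 36 h 50 min = 36.83 h.
Threshold 37.5 h → overtime 0 h 0 min, regular 36 h 50 min.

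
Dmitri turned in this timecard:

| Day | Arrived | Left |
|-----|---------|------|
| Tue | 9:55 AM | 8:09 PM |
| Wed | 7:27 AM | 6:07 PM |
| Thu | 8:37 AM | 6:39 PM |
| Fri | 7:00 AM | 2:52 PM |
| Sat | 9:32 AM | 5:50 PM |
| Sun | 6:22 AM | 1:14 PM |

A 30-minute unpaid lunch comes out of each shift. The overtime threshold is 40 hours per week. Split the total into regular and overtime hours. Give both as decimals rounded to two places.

Regular 40.00 hours, overtime 10.97 hours

Tue: 9:55 AM–8:09 PM = 10 h 14 min; less 30 min break → 9 h 44 min
Wed: 7:27 AM–6:07 PM = 10 h 40 min; less 30 min break → 10 h 10 min
Thu: 8:37 AM–6:39 PM = 10 h 2 min; less 30 min break → 9 h 32 min
Fri: 7:00 AM–2:52 PM = 7 h 52 min; less 30 min break → 7 h 22 min
Sat: 9:32 AM–5:50 PM = 8 h 18 min; less 30 min break → 7 h 48 min
Sun: 6:22 AM–1:14 PM = 6 h 52 min; less 30 min break → 6 h 22 min
Total worked: 50 h 58 min = 50.97 h.
Threshold 40 h → overtime 10 h 58 min, regular 40 h 0 min.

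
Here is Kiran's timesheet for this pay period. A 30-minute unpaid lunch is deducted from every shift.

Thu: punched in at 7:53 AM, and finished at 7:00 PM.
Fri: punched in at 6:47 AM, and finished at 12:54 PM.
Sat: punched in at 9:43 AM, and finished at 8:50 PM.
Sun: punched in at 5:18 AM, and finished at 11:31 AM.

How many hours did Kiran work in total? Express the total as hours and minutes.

Thu: 7:53 AM–7:00 PM = 11 h 7 min; less 30 min break → 10 h 37 min
Fri: 6:47 AM–12:54 PM = 6 h 7 min; less 30 min break → 5 h 37 min
Sat: 9:43 AM–8:50 PM = 11 h 7 min; less 30 min break → 10 h 37 min
Sun: 5:18 AM–11:31 AM = 6 h 13 min; less 30 min break → 5 h 43 min
Total: 10 h 37 min + 5 h 37 min + 10 h 37 min + 5 h 43 min = 32 h 34 min.

32 h 34 min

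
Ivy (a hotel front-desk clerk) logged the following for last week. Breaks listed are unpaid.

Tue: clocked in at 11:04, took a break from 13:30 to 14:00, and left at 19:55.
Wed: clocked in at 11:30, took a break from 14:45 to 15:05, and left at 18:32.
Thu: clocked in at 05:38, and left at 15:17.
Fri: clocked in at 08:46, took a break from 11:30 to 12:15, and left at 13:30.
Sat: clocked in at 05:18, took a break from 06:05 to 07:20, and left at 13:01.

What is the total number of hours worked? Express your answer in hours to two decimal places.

Tue: 11:04–19:55 = 8 h 51 min; less 30 min break → 8 h 21 min
Wed: 11:30–18:32 = 7 h 2 min; less 20 min break → 6 h 42 min
Thu: 05:38–15:17 = 9 h 39 min
Fri: 08:46–13:30 = 4 h 44 min; less 45 min break → 3 h 59 min
Sat: 05:18–13:01 = 7 h 43 min; less 75 min break → 6 h 28 min
Total: 8 h 21 min + 6 h 42 min + 9 h 39 min + 3 h 59 min + 6 h 28 min = 35 h 9 min.

35.15 hours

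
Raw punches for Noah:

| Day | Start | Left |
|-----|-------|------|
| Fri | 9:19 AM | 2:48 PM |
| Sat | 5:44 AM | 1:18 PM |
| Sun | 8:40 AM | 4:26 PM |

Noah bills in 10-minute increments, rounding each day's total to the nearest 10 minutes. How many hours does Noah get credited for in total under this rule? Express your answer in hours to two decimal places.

Fri: 9:19 AM–2:48 PM = 5 h 29 min → rounds to 5 h 30 min
Sat: 5:44 AM–1:18 PM = 7 h 34 min → rounds to 7 h 30 min
Sun: 8:40 AM–4:26 PM = 7 h 46 min → rounds to 7 h 50 min
Total credited: 20 h 50 min.

20.83 hours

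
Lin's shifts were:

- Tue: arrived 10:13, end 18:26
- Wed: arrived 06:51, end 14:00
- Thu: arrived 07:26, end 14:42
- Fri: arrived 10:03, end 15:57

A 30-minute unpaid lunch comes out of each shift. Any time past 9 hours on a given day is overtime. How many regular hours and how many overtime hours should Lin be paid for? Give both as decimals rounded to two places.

Regular 26.53 hours, overtime 0.00 hours

Tue: 10:13–18:26 = 8 h 13 min; less 30 min break → 7 h 43 min
Wed: 06:51–14:00 = 7 h 9 min; less 30 min break → 6 h 39 min
Thu: 07:26–14:42 = 7 h 16 min; less 30 min break → 6 h 46 min
Fri: 10:03–15:57 = 5 h 54 min; less 30 min break → 5 h 24 min
Tue reg 7 h 43 min / OT 0 h 0 min; Wed reg 6 h 39 min / OT 0 h 0 min; Thu reg 6 h 46 min / OT 0 h 0 min; Fri reg 5 h 24 min / OT 0 h 0 min.
Totals: regular 26 h 32 min, overtime 0 h 0 min.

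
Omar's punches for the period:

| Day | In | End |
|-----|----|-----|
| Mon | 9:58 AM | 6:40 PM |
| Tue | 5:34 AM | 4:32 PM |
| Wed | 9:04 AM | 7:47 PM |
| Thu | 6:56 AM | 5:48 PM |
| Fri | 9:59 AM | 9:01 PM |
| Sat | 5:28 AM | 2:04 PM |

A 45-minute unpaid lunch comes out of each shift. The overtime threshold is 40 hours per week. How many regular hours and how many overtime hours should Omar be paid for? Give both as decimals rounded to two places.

Mon: 9:58 AM–6:40 PM = 8 h 42 min; less 45 min break → 7 h 57 min
Tue: 5:34 AM–4:32 PM = 10 h 58 min; less 45 min break → 10 h 13 min
Wed: 9:04 AM–7:47 PM = 10 h 43 min; less 45 min break → 9 h 58 min
Thu: 6:56 AM–5:48 PM = 10 h 52 min; less 45 min break → 10 h 7 min
Fri: 9:59 AM–9:01 PM = 11 h 2 min; less 45 min break → 10 h 17 min
Sat: 5:28 AM–2:04 PM = 8 h 36 min; less 45 min break → 7 h 51 min
Total worked: 56 h 23 min = 56.38 h.
Threshold 40 h → overtime 16 h 23 min, regular 40 h 0 min.

Regular 40.00 hours, overtime 16.38 hours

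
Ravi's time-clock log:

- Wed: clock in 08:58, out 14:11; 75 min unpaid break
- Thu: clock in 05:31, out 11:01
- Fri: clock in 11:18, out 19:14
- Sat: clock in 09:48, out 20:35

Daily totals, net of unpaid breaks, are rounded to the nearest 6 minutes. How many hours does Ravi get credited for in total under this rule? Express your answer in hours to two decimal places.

Wed: 08:58–14:11 = 5 h 13 min − 75 min = 3 h 58 min → rounds to 4 h 0 min
Thu: 05:31–11:01 = 5 h 30 min → rounds to 5 h 30 min
Fri: 11:18–19:14 = 7 h 56 min → rounds to 7 h 54 min
Sat: 09:48–20:35 = 10 h 47 min → rounds to 10 h 48 min
Total credited: 28 h 12 min.

28.20 hours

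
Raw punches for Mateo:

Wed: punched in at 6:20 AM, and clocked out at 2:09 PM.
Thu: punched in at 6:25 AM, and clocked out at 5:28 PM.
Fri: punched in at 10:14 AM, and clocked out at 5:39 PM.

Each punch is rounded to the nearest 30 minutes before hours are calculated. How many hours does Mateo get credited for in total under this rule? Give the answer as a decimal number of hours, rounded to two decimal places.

Wed: in 6:20 AM→6:30 AM, out 2:09 PM→2:00 PM; 7 h 30 min
Thu: in 6:25 AM→6:30 AM, out 5:28 PM→5:30 PM; 11 h 0 min
Fri: in 10:14 AM→10:00 AM, out 5:39 PM→5:30 PM; 7 h 30 min
Total credited: 26 h 0 min.

26.00 hours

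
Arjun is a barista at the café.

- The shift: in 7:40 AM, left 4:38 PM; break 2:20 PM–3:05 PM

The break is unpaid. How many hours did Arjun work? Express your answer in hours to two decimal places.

8.22 hours

The shift: 7:40 AM–4:38 PM = 8 h 58 min; less 45 min break → 8 h 13 min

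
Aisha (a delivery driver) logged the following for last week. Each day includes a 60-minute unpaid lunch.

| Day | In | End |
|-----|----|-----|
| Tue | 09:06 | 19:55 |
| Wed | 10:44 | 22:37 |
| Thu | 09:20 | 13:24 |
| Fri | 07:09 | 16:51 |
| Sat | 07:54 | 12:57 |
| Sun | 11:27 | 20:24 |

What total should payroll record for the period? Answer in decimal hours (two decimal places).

44.47 hours

Tue: 09:06–19:55 = 10 h 49 min; less 60 min break → 9 h 49 min
Wed: 10:44–22:37 = 11 h 53 min; less 60 min break → 10 h 53 min
Thu: 09:20–13:24 = 4 h 4 min; less 60 min break → 3 h 4 min
Fri: 07:09–16:51 = 9 h 42 min; less 60 min break → 8 h 42 min
Sat: 07:54–12:57 = 5 h 3 min; less 60 min break → 4 h 3 min
Sun: 11:27–20:24 = 8 h 57 min; less 60 min break → 7 h 57 min
Total: 9 h 49 min + 10 h 53 min + 3 h 4 min + 8 h 42 min + 4 h 3 min + 7 h 57 min = 44 h 28 min.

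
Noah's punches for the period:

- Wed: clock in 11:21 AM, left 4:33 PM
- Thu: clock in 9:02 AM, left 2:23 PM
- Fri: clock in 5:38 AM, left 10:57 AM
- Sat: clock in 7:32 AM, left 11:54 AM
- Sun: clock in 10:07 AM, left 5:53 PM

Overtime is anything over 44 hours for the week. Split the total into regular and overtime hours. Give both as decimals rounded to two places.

Wed: 11:21 AM–4:33 PM = 5 h 12 min
Thu: 9:02 AM–2:23 PM = 5 h 21 min
Fri: 5:38 AM–10:57 AM = 5 h 19 min
Sat: 7:32 AM–11:54 AM = 4 h 22 min
Sun: 10:07 AM–5:53 PM = 7 h 46 min
Total worked: 28 h 0 min = 28.00 h.
Threshold 44 h → overtime 0 h 0 min, regular 28 h 0 min.

Regular 28.00 hours, overtime 0.00 hours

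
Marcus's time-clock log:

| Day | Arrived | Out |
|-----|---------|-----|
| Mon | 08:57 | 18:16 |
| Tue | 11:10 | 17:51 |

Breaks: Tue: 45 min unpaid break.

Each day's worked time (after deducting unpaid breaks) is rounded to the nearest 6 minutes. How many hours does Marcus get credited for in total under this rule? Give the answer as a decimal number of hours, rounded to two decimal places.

Mon: 08:57–18:16 = 9 h 19 min → rounds to 9 h 18 min
Tue: 11:10–17:51 = 6 h 41 min − 45 min = 5 h 56 min → rounds to 5 h 54 min
Total credited: 15 h 12 min.

15.20 hours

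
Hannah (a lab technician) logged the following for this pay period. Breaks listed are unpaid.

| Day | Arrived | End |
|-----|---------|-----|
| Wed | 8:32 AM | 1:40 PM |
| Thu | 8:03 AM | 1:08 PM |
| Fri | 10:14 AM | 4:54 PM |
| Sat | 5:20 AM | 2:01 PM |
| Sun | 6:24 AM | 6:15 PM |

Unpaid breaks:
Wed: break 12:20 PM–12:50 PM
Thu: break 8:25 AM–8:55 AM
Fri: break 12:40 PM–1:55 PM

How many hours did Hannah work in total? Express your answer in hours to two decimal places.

35.17 hours

Wed: 8:32 AM–1:40 PM = 5 h 8 min; less 30 min break → 4 h 38 min
Thu: 8:03 AM–1:08 PM = 5 h 5 min; less 30 min break → 4 h 35 min
Fri: 10:14 AM–4:54 PM = 6 h 40 min; less 75 min break → 5 h 25 min
Sat: 5:20 AM–2:01 PM = 8 h 41 min
Sun: 6:24 AM–6:15 PM = 11 h 51 min
Total: 4 h 38 min + 4 h 35 min + 5 h 25 min + 8 h 41 min + 11 h 51 min = 35 h 10 min.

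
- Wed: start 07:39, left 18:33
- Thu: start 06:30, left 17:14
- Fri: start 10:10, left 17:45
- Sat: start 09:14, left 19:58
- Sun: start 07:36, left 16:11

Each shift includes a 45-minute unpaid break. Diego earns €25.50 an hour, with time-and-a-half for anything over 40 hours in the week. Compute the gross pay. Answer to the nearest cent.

€1202.96

Wed: 07:39–18:33 = 10 h 54 min; less 45 min break → 10 h 9 min
Thu: 06:30–17:14 = 10 h 44 min; less 45 min break → 9 h 59 min
Fri: 10:10–17:45 = 7 h 35 min; less 45 min break → 6 h 50 min
Sat: 09:14–19:58 = 10 h 44 min; less 45 min break → 9 h 59 min
Sun: 07:36–16:11 = 8 h 35 min; less 45 min break → 7 h 50 min
Total worked: 44 h 47 min = 2687 min.
Regular 40 h 0 min = 2400 min at €25.50/h; overtime 4 h 47 min = 287 min at €38.25/h.
Pay = (2400 × €25.50 + 287 × €38.25) ÷ 60 = €1202.96.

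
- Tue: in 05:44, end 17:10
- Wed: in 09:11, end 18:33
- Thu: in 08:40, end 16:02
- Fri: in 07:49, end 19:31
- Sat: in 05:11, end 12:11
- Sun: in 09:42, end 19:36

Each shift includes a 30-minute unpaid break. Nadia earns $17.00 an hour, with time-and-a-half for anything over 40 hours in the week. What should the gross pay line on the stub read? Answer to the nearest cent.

Tue: 05:44–17:10 = 11 h 26 min; less 30 min break → 10 h 56 min
Wed: 09:11–18:33 = 9 h 22 min; less 30 min break → 8 h 52 min
Thu: 08:40–16:02 = 7 h 22 min; less 30 min break → 6 h 52 min
Fri: 07:49–19:31 = 11 h 42 min; less 30 min break → 11 h 12 min
Sat: 05:11–12:11 = 7 h 0 min; less 30 min break → 6 h 30 min
Sun: 09:42–19:36 = 9 h 54 min; less 30 min break → 9 h 24 min
Total worked: 53 h 46 min = 3226 min.
Regular 40 h 0 min = 2400 min at $17.00/h; overtime 13 h 46 min = 826 min at $25.50/h.
Pay = (2400 × $17.00 + 826 × $25.50) ÷ 60 = $1031.05.

$1031.05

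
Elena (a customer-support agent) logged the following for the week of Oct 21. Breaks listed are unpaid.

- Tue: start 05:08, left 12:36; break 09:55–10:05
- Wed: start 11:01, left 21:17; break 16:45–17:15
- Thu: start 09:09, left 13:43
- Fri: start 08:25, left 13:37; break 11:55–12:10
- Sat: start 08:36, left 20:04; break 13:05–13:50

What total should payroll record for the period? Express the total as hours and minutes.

37 h 18 min

Tue: 05:08–12:36 = 7 h 28 min; less 10 min break → 7 h 18 min
Wed: 11:01–21:17 = 10 h 16 min; less 30 min break → 9 h 46 min
Thu: 09:09–13:43 = 4 h 34 min
Fri: 08:25–13:37 = 5 h 12 min; less 15 min break → 4 h 57 min
Sat: 08:36–20:04 = 11 h 28 min; less 45 min break → 10 h 43 min
Total: 7 h 18 min + 9 h 46 min + 4 h 34 min + 4 h 57 min + 10 h 43 min = 37 h 18 min.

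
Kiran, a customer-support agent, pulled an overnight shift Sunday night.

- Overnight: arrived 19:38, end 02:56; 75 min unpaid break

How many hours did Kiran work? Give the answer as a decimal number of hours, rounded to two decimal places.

Overnight: 19:38 → midnight = 4 h 22 min; midnight → 02:56 = 2 h 56 min; span 7 h 18 min; less 75 min break → 6 h 3 min

6.05 hours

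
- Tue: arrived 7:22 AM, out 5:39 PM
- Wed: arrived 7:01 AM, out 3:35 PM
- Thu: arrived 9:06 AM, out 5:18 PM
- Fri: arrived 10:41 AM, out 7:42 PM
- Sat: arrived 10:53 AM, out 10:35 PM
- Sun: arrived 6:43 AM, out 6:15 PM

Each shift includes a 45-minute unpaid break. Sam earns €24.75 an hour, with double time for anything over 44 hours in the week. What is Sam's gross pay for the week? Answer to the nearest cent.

€1623.60

Tue: 7:22 AM–5:39 PM = 10 h 17 min; less 45 min break → 9 h 32 min
Wed: 7:01 AM–3:35 PM = 8 h 34 min; less 45 min break → 7 h 49 min
Thu: 9:06 AM–5:18 PM = 8 h 12 min; less 45 min break → 7 h 27 min
Fri: 10:41 AM–7:42 PM = 9 h 1 min; less 45 min break → 8 h 16 min
Sat: 10:53 AM–10:35 PM = 11 h 42 min; less 45 min break → 10 h 57 min
Sun: 6:43 AM–6:15 PM = 11 h 32 min; less 45 min break → 10 h 47 min
Total worked: 54 h 48 min = 3288 min.
Regular 44 h 0 min = 2640 min at €24.75/h; overtime 10 h 48 min = 648 min at €49.50/h.
Pay = (2640 × €24.75 + 648 × €49.50) ÷ 60 = €1623.60.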